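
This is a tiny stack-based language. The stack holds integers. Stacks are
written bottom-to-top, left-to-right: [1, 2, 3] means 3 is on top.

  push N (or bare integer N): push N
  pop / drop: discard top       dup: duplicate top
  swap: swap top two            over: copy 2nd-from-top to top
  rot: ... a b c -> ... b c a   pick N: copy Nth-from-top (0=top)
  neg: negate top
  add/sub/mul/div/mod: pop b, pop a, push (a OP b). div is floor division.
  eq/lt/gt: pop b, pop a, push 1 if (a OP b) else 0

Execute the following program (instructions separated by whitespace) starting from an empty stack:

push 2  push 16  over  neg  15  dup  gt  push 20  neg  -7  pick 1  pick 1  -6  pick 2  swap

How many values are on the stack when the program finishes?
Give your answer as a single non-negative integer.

Answer: 10

Derivation:
After 'push 2': stack = [2] (depth 1)
After 'push 16': stack = [2, 16] (depth 2)
After 'over': stack = [2, 16, 2] (depth 3)
After 'neg': stack = [2, 16, -2] (depth 3)
After 'push 15': stack = [2, 16, -2, 15] (depth 4)
After 'dup': stack = [2, 16, -2, 15, 15] (depth 5)
After 'gt': stack = [2, 16, -2, 0] (depth 4)
After 'push 20': stack = [2, 16, -2, 0, 20] (depth 5)
After 'neg': stack = [2, 16, -2, 0, -20] (depth 5)
After 'push -7': stack = [2, 16, -2, 0, -20, -7] (depth 6)
After 'pick 1': stack = [2, 16, -2, 0, -20, -7, -20] (depth 7)
After 'pick 1': stack = [2, 16, -2, 0, -20, -7, -20, -7] (depth 8)
After 'push -6': stack = [2, 16, -2, 0, -20, -7, -20, -7, -6] (depth 9)
After 'pick 2': stack = [2, 16, -2, 0, -20, -7, -20, -7, -6, -20] (depth 10)
After 'swap': stack = [2, 16, -2, 0, -20, -7, -20, -7, -20, -6] (depth 10)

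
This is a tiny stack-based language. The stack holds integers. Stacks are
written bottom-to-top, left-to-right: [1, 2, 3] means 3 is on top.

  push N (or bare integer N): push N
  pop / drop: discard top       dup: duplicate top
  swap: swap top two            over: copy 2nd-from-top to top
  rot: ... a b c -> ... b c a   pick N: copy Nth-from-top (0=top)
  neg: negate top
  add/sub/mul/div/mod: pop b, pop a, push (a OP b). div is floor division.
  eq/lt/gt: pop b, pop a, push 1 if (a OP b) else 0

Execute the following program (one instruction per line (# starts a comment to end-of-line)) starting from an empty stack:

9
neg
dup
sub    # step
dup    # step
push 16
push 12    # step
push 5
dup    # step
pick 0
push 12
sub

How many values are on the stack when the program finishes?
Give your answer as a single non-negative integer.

Answer: 7

Derivation:
After 'push 9': stack = [9] (depth 1)
After 'neg': stack = [-9] (depth 1)
After 'dup': stack = [-9, -9] (depth 2)
After 'sub': stack = [0] (depth 1)
After 'dup': stack = [0, 0] (depth 2)
After 'push 16': stack = [0, 0, 16] (depth 3)
After 'push 12': stack = [0, 0, 16, 12] (depth 4)
After 'push 5': stack = [0, 0, 16, 12, 5] (depth 5)
After 'dup': stack = [0, 0, 16, 12, 5, 5] (depth 6)
After 'pick 0': stack = [0, 0, 16, 12, 5, 5, 5] (depth 7)
After 'push 12': stack = [0, 0, 16, 12, 5, 5, 5, 12] (depth 8)
After 'sub': stack = [0, 0, 16, 12, 5, 5, -7] (depth 7)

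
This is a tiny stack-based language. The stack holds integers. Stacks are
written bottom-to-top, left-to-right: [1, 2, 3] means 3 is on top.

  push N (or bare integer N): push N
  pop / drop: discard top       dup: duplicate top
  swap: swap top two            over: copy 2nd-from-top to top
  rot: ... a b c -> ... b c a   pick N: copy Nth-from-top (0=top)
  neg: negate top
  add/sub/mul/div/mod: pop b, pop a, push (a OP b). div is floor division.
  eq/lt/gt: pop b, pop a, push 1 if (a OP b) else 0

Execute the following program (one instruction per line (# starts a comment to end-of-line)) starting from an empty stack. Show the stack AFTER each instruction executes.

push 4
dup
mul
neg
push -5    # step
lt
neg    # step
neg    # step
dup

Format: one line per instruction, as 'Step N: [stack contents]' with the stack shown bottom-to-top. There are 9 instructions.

Step 1: [4]
Step 2: [4, 4]
Step 3: [16]
Step 4: [-16]
Step 5: [-16, -5]
Step 6: [1]
Step 7: [-1]
Step 8: [1]
Step 9: [1, 1]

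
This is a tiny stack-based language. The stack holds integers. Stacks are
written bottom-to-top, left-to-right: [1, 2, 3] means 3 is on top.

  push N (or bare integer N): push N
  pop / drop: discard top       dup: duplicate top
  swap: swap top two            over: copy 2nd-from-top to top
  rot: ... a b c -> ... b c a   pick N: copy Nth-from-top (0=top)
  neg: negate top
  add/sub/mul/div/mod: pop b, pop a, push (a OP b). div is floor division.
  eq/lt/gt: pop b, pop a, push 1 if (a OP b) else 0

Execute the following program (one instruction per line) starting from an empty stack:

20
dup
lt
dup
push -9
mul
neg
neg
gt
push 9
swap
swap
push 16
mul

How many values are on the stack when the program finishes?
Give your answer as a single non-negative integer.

After 'push 20': stack = [20] (depth 1)
After 'dup': stack = [20, 20] (depth 2)
After 'lt': stack = [0] (depth 1)
After 'dup': stack = [0, 0] (depth 2)
After 'push -9': stack = [0, 0, -9] (depth 3)
After 'mul': stack = [0, 0] (depth 2)
After 'neg': stack = [0, 0] (depth 2)
After 'neg': stack = [0, 0] (depth 2)
After 'gt': stack = [0] (depth 1)
After 'push 9': stack = [0, 9] (depth 2)
After 'swap': stack = [9, 0] (depth 2)
After 'swap': stack = [0, 9] (depth 2)
After 'push 16': stack = [0, 9, 16] (depth 3)
After 'mul': stack = [0, 144] (depth 2)

Answer: 2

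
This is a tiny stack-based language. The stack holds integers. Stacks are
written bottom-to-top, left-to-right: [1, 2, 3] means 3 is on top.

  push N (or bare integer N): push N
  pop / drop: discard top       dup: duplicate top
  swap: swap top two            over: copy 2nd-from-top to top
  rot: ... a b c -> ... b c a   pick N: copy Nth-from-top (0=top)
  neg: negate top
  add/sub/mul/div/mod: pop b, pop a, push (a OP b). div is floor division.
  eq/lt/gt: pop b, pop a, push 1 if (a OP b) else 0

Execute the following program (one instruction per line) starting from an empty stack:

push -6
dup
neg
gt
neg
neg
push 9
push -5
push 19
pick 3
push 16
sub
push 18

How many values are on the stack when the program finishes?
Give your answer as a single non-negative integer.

After 'push -6': stack = [-6] (depth 1)
After 'dup': stack = [-6, -6] (depth 2)
After 'neg': stack = [-6, 6] (depth 2)
After 'gt': stack = [0] (depth 1)
After 'neg': stack = [0] (depth 1)
After 'neg': stack = [0] (depth 1)
After 'push 9': stack = [0, 9] (depth 2)
After 'push -5': stack = [0, 9, -5] (depth 3)
After 'push 19': stack = [0, 9, -5, 19] (depth 4)
After 'pick 3': stack = [0, 9, -5, 19, 0] (depth 5)
After 'push 16': stack = [0, 9, -5, 19, 0, 16] (depth 6)
After 'sub': stack = [0, 9, -5, 19, -16] (depth 5)
After 'push 18': stack = [0, 9, -5, 19, -16, 18] (depth 6)

Answer: 6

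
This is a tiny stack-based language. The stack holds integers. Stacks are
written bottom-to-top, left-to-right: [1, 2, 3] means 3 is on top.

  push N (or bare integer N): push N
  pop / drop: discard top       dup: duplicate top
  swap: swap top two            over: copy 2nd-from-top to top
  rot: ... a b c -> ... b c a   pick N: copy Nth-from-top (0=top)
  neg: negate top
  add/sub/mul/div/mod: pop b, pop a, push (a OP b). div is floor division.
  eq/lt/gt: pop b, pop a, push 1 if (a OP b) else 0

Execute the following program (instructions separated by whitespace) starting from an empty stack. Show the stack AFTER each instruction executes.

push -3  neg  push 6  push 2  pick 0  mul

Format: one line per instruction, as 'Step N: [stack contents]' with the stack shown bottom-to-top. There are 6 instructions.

Step 1: [-3]
Step 2: [3]
Step 3: [3, 6]
Step 4: [3, 6, 2]
Step 5: [3, 6, 2, 2]
Step 6: [3, 6, 4]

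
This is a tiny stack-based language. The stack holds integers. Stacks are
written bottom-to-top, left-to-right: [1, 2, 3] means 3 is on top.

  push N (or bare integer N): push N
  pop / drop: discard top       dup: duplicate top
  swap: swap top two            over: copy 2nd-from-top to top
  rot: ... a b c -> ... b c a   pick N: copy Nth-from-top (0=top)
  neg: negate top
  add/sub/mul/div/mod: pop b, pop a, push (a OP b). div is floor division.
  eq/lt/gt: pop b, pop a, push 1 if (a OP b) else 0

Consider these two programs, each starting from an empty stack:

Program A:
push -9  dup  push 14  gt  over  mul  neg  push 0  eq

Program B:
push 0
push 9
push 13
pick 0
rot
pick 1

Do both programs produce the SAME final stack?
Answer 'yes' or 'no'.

Program A trace:
  After 'push -9': [-9]
  After 'dup': [-9, -9]
  After 'push 14': [-9, -9, 14]
  After 'gt': [-9, 0]
  After 'over': [-9, 0, -9]
  After 'mul': [-9, 0]
  After 'neg': [-9, 0]
  After 'push 0': [-9, 0, 0]
  After 'eq': [-9, 1]
Program A final stack: [-9, 1]

Program B trace:
  After 'push 0': [0]
  After 'push 9': [0, 9]
  After 'push 13': [0, 9, 13]
  After 'pick 0': [0, 9, 13, 13]
  After 'rot': [0, 13, 13, 9]
  After 'pick 1': [0, 13, 13, 9, 13]
Program B final stack: [0, 13, 13, 9, 13]
Same: no

Answer: no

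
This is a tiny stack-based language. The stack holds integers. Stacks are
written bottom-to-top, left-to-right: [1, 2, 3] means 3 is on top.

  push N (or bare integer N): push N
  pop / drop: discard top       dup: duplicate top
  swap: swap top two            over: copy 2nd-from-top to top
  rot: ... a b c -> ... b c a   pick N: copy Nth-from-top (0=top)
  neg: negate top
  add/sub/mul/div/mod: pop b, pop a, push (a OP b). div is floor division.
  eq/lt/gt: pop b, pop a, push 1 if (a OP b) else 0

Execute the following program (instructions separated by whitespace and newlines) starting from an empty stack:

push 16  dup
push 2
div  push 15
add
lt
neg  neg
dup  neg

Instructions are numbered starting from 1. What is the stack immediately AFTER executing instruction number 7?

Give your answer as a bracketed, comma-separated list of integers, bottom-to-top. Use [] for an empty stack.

Answer: [1]

Derivation:
Step 1 ('push 16'): [16]
Step 2 ('dup'): [16, 16]
Step 3 ('push 2'): [16, 16, 2]
Step 4 ('div'): [16, 8]
Step 5 ('push 15'): [16, 8, 15]
Step 6 ('add'): [16, 23]
Step 7 ('lt'): [1]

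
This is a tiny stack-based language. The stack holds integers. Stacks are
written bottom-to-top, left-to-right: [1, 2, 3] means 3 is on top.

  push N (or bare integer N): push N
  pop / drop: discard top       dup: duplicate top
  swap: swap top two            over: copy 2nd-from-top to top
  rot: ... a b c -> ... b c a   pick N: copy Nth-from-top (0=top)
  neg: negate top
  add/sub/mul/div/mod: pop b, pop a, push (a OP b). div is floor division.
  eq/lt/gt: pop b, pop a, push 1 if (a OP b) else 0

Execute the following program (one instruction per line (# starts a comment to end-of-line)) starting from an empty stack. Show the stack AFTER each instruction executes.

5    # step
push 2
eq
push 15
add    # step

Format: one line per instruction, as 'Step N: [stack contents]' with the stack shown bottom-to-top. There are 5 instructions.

Step 1: [5]
Step 2: [5, 2]
Step 3: [0]
Step 4: [0, 15]
Step 5: [15]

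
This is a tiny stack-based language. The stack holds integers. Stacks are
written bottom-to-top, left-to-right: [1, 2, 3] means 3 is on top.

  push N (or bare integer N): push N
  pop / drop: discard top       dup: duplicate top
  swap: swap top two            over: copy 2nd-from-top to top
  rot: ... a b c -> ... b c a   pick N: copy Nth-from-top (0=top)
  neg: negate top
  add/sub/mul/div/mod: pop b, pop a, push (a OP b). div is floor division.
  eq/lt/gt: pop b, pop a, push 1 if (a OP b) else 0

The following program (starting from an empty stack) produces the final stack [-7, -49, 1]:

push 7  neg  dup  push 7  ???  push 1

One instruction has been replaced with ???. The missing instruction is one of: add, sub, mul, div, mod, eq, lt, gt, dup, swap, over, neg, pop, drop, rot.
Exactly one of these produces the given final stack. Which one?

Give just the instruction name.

Stack before ???: [-7, -7, 7]
Stack after ???:  [-7, -49]
The instruction that transforms [-7, -7, 7] -> [-7, -49] is: mul

Answer: mul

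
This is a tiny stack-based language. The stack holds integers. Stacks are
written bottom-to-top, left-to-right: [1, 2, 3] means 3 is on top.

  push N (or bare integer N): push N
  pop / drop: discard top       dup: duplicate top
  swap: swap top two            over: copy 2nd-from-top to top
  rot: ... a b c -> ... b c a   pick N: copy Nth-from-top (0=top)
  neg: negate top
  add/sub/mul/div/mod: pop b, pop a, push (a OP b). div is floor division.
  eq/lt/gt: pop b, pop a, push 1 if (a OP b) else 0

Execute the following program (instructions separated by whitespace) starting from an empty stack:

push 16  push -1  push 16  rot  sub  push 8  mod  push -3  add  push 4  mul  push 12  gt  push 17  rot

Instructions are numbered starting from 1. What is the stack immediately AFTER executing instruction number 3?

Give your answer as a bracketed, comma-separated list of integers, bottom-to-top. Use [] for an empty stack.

Step 1 ('push 16'): [16]
Step 2 ('push -1'): [16, -1]
Step 3 ('push 16'): [16, -1, 16]

Answer: [16, -1, 16]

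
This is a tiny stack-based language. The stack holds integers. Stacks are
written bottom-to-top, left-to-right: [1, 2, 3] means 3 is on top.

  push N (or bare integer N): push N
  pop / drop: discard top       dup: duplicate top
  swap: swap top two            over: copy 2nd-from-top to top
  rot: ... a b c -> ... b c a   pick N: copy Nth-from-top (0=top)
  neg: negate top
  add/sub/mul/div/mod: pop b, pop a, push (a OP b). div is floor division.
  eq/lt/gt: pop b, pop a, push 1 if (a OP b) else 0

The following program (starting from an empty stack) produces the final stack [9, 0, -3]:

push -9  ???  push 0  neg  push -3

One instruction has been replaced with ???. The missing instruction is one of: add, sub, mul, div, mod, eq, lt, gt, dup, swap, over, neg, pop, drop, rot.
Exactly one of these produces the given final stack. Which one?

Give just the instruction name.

Answer: neg

Derivation:
Stack before ???: [-9]
Stack after ???:  [9]
The instruction that transforms [-9] -> [9] is: neg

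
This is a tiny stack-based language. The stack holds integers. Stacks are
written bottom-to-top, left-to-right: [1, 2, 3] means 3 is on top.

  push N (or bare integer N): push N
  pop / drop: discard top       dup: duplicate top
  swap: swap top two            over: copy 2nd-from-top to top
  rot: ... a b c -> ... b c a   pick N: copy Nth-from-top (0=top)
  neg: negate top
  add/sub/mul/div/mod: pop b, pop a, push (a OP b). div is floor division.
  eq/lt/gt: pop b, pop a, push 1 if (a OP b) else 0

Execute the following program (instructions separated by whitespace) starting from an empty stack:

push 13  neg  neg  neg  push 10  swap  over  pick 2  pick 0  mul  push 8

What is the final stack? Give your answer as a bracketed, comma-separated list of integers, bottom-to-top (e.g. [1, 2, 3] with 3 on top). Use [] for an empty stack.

Answer: [10, -13, 10, 100, 8]

Derivation:
After 'push 13': [13]
After 'neg': [-13]
After 'neg': [13]
After 'neg': [-13]
After 'push 10': [-13, 10]
After 'swap': [10, -13]
After 'over': [10, -13, 10]
After 'pick 2': [10, -13, 10, 10]
After 'pick 0': [10, -13, 10, 10, 10]
After 'mul': [10, -13, 10, 100]
After 'push 8': [10, -13, 10, 100, 8]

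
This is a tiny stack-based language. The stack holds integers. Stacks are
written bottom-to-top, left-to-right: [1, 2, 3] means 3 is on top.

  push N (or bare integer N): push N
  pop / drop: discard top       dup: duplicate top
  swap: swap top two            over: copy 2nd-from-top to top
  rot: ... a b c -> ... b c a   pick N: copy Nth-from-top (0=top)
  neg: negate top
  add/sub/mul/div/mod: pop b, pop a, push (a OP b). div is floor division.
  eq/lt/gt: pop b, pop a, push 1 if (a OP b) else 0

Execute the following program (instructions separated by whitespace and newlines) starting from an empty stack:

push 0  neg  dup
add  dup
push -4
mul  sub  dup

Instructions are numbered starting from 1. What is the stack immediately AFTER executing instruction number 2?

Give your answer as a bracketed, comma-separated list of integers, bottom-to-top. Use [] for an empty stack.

Answer: [0]

Derivation:
Step 1 ('push 0'): [0]
Step 2 ('neg'): [0]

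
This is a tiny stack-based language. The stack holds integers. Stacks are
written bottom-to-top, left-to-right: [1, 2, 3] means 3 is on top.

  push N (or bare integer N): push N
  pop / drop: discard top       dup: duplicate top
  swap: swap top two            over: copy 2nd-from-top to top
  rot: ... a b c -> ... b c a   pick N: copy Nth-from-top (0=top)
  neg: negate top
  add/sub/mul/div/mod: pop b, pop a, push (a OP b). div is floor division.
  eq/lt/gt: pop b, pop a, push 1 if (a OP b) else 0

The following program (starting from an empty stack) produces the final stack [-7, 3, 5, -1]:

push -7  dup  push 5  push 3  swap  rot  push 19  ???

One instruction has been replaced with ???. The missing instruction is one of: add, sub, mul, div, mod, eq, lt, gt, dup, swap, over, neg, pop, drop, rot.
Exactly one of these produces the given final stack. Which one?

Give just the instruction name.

Answer: div

Derivation:
Stack before ???: [-7, 3, 5, -7, 19]
Stack after ???:  [-7, 3, 5, -1]
The instruction that transforms [-7, 3, 5, -7, 19] -> [-7, 3, 5, -1] is: div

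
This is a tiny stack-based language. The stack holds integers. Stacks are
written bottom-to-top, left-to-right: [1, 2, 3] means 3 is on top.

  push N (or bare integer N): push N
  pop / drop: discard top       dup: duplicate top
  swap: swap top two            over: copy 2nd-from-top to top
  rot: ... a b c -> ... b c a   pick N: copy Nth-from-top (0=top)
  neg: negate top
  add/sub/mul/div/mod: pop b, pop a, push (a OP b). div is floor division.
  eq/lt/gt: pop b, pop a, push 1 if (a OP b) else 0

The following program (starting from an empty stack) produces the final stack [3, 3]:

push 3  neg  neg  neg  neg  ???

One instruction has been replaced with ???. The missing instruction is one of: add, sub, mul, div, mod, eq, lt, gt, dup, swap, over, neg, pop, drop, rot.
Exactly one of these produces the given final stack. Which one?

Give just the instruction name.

Answer: dup

Derivation:
Stack before ???: [3]
Stack after ???:  [3, 3]
The instruction that transforms [3] -> [3, 3] is: dup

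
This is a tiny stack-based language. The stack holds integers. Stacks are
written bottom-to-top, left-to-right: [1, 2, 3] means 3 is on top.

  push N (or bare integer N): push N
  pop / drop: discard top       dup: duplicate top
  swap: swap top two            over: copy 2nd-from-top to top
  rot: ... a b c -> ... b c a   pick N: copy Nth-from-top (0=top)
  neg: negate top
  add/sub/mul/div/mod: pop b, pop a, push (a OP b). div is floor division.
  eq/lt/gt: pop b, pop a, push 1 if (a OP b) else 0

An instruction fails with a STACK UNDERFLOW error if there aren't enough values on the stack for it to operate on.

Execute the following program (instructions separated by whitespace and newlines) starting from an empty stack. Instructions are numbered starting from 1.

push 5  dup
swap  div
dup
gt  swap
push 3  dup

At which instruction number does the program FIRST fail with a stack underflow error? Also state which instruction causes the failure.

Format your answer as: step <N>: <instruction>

Answer: step 7: swap

Derivation:
Step 1 ('push 5'): stack = [5], depth = 1
Step 2 ('dup'): stack = [5, 5], depth = 2
Step 3 ('swap'): stack = [5, 5], depth = 2
Step 4 ('div'): stack = [1], depth = 1
Step 5 ('dup'): stack = [1, 1], depth = 2
Step 6 ('gt'): stack = [0], depth = 1
Step 7 ('swap'): needs 2 value(s) but depth is 1 — STACK UNDERFLOW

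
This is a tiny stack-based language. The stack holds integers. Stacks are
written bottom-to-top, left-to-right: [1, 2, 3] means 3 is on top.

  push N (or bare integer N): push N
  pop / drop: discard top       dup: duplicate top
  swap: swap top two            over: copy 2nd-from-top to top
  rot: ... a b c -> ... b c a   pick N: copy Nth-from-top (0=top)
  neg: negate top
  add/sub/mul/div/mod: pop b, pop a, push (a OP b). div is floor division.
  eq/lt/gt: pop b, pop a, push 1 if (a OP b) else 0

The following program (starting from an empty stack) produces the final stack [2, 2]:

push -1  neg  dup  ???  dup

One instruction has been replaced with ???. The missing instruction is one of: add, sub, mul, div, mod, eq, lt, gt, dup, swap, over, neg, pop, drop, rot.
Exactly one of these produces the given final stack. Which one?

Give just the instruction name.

Stack before ???: [1, 1]
Stack after ???:  [2]
The instruction that transforms [1, 1] -> [2] is: add

Answer: add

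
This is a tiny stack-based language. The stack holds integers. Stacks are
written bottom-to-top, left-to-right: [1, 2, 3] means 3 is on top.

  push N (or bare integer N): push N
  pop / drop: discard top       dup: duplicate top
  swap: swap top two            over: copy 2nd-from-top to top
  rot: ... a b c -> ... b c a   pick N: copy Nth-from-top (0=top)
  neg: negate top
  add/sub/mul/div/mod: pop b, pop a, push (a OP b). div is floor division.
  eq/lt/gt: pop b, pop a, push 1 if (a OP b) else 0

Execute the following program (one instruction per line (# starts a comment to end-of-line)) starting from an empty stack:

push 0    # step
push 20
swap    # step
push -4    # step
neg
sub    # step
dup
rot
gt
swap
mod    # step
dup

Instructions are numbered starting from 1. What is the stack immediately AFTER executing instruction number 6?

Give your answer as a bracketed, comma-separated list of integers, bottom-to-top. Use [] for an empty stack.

Step 1 ('push 0'): [0]
Step 2 ('push 20'): [0, 20]
Step 3 ('swap'): [20, 0]
Step 4 ('push -4'): [20, 0, -4]
Step 5 ('neg'): [20, 0, 4]
Step 6 ('sub'): [20, -4]

Answer: [20, -4]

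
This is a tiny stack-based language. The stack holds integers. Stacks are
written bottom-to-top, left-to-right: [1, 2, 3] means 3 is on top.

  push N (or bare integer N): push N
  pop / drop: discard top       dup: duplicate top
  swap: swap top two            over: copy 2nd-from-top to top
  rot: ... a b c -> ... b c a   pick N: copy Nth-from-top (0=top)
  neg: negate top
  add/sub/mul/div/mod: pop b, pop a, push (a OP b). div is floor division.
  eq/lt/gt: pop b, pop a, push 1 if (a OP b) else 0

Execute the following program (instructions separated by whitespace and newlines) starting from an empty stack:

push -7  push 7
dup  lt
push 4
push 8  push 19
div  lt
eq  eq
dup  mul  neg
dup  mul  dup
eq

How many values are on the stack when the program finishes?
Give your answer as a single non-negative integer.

After 'push -7': stack = [-7] (depth 1)
After 'push 7': stack = [-7, 7] (depth 2)
After 'dup': stack = [-7, 7, 7] (depth 3)
After 'lt': stack = [-7, 0] (depth 2)
After 'push 4': stack = [-7, 0, 4] (depth 3)
After 'push 8': stack = [-7, 0, 4, 8] (depth 4)
After 'push 19': stack = [-7, 0, 4, 8, 19] (depth 5)
After 'div': stack = [-7, 0, 4, 0] (depth 4)
After 'lt': stack = [-7, 0, 0] (depth 3)
After 'eq': stack = [-7, 1] (depth 2)
After 'eq': stack = [0] (depth 1)
After 'dup': stack = [0, 0] (depth 2)
After 'mul': stack = [0] (depth 1)
After 'neg': stack = [0] (depth 1)
After 'dup': stack = [0, 0] (depth 2)
After 'mul': stack = [0] (depth 1)
After 'dup': stack = [0, 0] (depth 2)
After 'eq': stack = [1] (depth 1)

Answer: 1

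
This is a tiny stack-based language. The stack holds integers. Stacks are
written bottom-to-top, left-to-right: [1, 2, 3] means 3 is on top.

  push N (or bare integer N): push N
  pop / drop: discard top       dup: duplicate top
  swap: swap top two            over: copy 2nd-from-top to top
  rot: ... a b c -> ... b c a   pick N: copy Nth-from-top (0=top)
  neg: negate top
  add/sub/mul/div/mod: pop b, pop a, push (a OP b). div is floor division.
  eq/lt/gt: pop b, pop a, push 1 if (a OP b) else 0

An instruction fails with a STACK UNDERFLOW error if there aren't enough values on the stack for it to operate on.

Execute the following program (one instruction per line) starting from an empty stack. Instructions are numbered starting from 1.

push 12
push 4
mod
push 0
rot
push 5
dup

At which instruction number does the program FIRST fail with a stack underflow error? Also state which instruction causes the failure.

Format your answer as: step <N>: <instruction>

Step 1 ('push 12'): stack = [12], depth = 1
Step 2 ('push 4'): stack = [12, 4], depth = 2
Step 3 ('mod'): stack = [0], depth = 1
Step 4 ('push 0'): stack = [0, 0], depth = 2
Step 5 ('rot'): needs 3 value(s) but depth is 2 — STACK UNDERFLOW

Answer: step 5: rot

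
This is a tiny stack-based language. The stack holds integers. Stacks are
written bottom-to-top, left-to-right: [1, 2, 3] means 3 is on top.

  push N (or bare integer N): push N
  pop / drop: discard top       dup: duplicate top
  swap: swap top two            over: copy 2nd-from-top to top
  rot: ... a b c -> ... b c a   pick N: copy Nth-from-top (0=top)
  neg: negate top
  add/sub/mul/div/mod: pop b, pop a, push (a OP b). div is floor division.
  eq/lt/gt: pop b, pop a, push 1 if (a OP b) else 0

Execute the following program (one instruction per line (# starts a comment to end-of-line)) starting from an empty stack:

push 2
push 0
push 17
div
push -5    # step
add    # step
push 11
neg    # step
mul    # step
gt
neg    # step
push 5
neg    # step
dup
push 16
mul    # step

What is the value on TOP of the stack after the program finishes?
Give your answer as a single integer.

Answer: -80

Derivation:
After 'push 2': [2]
After 'push 0': [2, 0]
After 'push 17': [2, 0, 17]
After 'div': [2, 0]
After 'push -5': [2, 0, -5]
After 'add': [2, -5]
After 'push 11': [2, -5, 11]
After 'neg': [2, -5, -11]
After 'mul': [2, 55]
After 'gt': [0]
After 'neg': [0]
After 'push 5': [0, 5]
After 'neg': [0, -5]
After 'dup': [0, -5, -5]
After 'push 16': [0, -5, -5, 16]
After 'mul': [0, -5, -80]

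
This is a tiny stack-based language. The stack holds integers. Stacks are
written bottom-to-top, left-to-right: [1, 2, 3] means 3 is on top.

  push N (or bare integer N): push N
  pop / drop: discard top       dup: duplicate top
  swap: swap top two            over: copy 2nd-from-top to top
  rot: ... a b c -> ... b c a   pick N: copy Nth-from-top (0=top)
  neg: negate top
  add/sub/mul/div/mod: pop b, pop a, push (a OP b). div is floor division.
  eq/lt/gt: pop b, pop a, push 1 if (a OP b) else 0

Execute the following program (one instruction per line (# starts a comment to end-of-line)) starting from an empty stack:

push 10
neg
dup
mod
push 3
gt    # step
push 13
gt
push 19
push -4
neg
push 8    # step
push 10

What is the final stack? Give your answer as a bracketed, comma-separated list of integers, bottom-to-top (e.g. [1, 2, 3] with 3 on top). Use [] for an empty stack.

After 'push 10': [10]
After 'neg': [-10]
After 'dup': [-10, -10]
After 'mod': [0]
After 'push 3': [0, 3]
After 'gt': [0]
After 'push 13': [0, 13]
After 'gt': [0]
After 'push 19': [0, 19]
After 'push -4': [0, 19, -4]
After 'neg': [0, 19, 4]
After 'push 8': [0, 19, 4, 8]
After 'push 10': [0, 19, 4, 8, 10]

Answer: [0, 19, 4, 8, 10]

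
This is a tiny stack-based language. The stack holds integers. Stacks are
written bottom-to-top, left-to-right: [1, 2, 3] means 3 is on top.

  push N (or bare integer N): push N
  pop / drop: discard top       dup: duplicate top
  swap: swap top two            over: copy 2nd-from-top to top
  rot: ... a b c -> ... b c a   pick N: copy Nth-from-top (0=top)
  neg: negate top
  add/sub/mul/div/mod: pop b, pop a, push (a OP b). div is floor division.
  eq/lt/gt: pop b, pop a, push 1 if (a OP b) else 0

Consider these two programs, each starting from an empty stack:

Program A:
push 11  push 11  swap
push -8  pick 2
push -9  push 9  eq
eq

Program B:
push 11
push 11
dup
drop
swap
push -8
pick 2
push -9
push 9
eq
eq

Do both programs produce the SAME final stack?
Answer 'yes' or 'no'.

Program A trace:
  After 'push 11': [11]
  After 'push 11': [11, 11]
  After 'swap': [11, 11]
  After 'push -8': [11, 11, -8]
  After 'pick 2': [11, 11, -8, 11]
  After 'push -9': [11, 11, -8, 11, -9]
  After 'push 9': [11, 11, -8, 11, -9, 9]
  After 'eq': [11, 11, -8, 11, 0]
  After 'eq': [11, 11, -8, 0]
Program A final stack: [11, 11, -8, 0]

Program B trace:
  After 'push 11': [11]
  After 'push 11': [11, 11]
  After 'dup': [11, 11, 11]
  After 'drop': [11, 11]
  After 'swap': [11, 11]
  After 'push -8': [11, 11, -8]
  After 'pick 2': [11, 11, -8, 11]
  After 'push -9': [11, 11, -8, 11, -9]
  After 'push 9': [11, 11, -8, 11, -9, 9]
  After 'eq': [11, 11, -8, 11, 0]
  After 'eq': [11, 11, -8, 0]
Program B final stack: [11, 11, -8, 0]
Same: yes

Answer: yes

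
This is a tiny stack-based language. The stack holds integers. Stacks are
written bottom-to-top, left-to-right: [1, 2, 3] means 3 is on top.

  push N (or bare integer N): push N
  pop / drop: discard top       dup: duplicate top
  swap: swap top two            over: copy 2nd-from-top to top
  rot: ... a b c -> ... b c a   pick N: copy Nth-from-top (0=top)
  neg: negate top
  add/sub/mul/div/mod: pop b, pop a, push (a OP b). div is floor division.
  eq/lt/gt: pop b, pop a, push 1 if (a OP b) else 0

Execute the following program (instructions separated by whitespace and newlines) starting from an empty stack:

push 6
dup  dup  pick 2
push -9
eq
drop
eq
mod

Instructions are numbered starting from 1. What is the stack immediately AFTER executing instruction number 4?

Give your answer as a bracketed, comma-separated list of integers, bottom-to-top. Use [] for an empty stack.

Step 1 ('push 6'): [6]
Step 2 ('dup'): [6, 6]
Step 3 ('dup'): [6, 6, 6]
Step 4 ('pick 2'): [6, 6, 6, 6]

Answer: [6, 6, 6, 6]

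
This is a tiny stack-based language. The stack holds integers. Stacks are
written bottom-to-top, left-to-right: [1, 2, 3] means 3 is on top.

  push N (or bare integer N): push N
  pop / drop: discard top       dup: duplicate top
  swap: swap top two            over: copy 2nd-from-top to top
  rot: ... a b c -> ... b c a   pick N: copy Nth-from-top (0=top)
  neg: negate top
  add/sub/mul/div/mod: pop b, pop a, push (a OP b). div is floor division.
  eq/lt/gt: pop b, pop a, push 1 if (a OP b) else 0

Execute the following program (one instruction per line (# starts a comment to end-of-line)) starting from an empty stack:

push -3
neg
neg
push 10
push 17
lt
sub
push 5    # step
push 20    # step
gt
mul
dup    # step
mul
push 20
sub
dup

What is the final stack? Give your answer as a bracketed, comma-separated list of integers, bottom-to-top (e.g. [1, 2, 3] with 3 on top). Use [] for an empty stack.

After 'push -3': [-3]
After 'neg': [3]
After 'neg': [-3]
After 'push 10': [-3, 10]
After 'push 17': [-3, 10, 17]
After 'lt': [-3, 1]
After 'sub': [-4]
After 'push 5': [-4, 5]
After 'push 20': [-4, 5, 20]
After 'gt': [-4, 0]
After 'mul': [0]
After 'dup': [0, 0]
After 'mul': [0]
After 'push 20': [0, 20]
After 'sub': [-20]
After 'dup': [-20, -20]

Answer: [-20, -20]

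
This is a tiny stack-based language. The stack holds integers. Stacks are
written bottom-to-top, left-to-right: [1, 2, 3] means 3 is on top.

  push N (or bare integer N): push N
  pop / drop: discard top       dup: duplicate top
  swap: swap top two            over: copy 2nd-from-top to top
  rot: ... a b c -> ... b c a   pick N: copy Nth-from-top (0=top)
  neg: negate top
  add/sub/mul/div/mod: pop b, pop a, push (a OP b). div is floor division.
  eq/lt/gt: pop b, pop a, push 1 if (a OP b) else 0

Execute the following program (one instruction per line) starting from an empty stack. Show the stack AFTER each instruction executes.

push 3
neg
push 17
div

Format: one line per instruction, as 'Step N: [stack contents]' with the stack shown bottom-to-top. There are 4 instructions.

Step 1: [3]
Step 2: [-3]
Step 3: [-3, 17]
Step 4: [-1]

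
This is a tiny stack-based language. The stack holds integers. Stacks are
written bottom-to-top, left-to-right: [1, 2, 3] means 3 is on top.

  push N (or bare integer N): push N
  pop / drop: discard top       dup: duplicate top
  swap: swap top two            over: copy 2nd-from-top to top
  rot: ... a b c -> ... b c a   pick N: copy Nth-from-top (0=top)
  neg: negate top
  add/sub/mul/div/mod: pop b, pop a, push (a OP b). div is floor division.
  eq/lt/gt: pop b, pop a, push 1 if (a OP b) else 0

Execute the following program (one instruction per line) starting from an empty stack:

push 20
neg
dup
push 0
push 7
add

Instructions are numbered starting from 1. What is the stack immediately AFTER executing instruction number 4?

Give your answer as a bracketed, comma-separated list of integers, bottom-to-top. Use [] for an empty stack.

Step 1 ('push 20'): [20]
Step 2 ('neg'): [-20]
Step 3 ('dup'): [-20, -20]
Step 4 ('push 0'): [-20, -20, 0]

Answer: [-20, -20, 0]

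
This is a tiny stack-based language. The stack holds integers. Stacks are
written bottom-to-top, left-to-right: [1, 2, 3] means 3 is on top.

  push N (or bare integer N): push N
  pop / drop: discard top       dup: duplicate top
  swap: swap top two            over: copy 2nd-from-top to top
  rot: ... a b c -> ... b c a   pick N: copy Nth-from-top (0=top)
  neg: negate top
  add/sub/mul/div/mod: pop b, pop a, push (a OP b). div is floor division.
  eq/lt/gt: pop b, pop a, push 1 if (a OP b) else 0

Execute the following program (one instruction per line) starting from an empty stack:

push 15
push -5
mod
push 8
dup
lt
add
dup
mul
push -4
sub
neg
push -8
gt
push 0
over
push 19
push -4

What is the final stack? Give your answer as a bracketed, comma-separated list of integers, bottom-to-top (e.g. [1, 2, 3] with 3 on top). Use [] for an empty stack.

Answer: [1, 0, 1, 19, -4]

Derivation:
After 'push 15': [15]
After 'push -5': [15, -5]
After 'mod': [0]
After 'push 8': [0, 8]
After 'dup': [0, 8, 8]
After 'lt': [0, 0]
After 'add': [0]
After 'dup': [0, 0]
After 'mul': [0]
After 'push -4': [0, -4]
After 'sub': [4]
After 'neg': [-4]
After 'push -8': [-4, -8]
After 'gt': [1]
After 'push 0': [1, 0]
After 'over': [1, 0, 1]
After 'push 19': [1, 0, 1, 19]
After 'push -4': [1, 0, 1, 19, -4]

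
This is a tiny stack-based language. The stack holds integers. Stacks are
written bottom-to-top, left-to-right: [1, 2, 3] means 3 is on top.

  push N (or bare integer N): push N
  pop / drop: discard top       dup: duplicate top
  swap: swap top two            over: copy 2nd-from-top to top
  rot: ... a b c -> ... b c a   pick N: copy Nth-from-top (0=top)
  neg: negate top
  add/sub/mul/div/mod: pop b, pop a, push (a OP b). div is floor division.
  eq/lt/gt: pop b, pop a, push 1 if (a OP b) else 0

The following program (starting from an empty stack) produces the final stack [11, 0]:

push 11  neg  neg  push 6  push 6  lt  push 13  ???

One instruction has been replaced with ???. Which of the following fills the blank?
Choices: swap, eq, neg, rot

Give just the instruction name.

Answer: eq

Derivation:
Stack before ???: [11, 0, 13]
Stack after ???:  [11, 0]
Checking each choice:
  swap: produces [11, 13, 0]
  eq: MATCH
  neg: produces [11, 0, -13]
  rot: produces [0, 13, 11]


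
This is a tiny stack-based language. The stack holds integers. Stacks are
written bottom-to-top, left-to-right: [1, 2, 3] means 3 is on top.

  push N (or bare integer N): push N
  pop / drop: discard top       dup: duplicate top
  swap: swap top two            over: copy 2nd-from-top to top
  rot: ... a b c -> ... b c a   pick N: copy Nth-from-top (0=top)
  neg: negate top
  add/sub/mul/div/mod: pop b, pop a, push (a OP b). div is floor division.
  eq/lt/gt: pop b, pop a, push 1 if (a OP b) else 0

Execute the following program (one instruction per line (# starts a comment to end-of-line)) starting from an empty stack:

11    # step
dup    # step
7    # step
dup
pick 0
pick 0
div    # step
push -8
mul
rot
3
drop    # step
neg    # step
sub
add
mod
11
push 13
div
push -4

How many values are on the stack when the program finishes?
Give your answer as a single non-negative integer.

After 'push 11': stack = [11] (depth 1)
After 'dup': stack = [11, 11] (depth 2)
After 'push 7': stack = [11, 11, 7] (depth 3)
After 'dup': stack = [11, 11, 7, 7] (depth 4)
After 'pick 0': stack = [11, 11, 7, 7, 7] (depth 5)
After 'pick 0': stack = [11, 11, 7, 7, 7, 7] (depth 6)
After 'div': stack = [11, 11, 7, 7, 1] (depth 5)
After 'push -8': stack = [11, 11, 7, 7, 1, -8] (depth 6)
After 'mul': stack = [11, 11, 7, 7, -8] (depth 5)
After 'rot': stack = [11, 11, 7, -8, 7] (depth 5)
After 'push 3': stack = [11, 11, 7, -8, 7, 3] (depth 6)
After 'drop': stack = [11, 11, 7, -8, 7] (depth 5)
After 'neg': stack = [11, 11, 7, -8, -7] (depth 5)
After 'sub': stack = [11, 11, 7, -1] (depth 4)
After 'add': stack = [11, 11, 6] (depth 3)
After 'mod': stack = [11, 5] (depth 2)
After 'push 11': stack = [11, 5, 11] (depth 3)
After 'push 13': stack = [11, 5, 11, 13] (depth 4)
After 'div': stack = [11, 5, 0] (depth 3)
After 'push -4': stack = [11, 5, 0, -4] (depth 4)

Answer: 4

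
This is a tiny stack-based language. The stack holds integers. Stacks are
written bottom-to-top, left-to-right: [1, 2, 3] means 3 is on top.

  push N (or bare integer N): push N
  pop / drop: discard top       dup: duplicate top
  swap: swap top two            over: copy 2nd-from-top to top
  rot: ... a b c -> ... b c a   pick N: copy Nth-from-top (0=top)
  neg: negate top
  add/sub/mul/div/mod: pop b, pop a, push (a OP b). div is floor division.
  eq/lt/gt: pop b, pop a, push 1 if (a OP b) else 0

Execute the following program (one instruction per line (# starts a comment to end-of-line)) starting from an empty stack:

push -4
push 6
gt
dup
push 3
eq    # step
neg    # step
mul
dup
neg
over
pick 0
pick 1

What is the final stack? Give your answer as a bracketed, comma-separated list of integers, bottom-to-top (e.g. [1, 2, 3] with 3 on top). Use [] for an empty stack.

After 'push -4': [-4]
After 'push 6': [-4, 6]
After 'gt': [0]
After 'dup': [0, 0]
After 'push 3': [0, 0, 3]
After 'eq': [0, 0]
After 'neg': [0, 0]
After 'mul': [0]
After 'dup': [0, 0]
After 'neg': [0, 0]
After 'over': [0, 0, 0]
After 'pick 0': [0, 0, 0, 0]
After 'pick 1': [0, 0, 0, 0, 0]

Answer: [0, 0, 0, 0, 0]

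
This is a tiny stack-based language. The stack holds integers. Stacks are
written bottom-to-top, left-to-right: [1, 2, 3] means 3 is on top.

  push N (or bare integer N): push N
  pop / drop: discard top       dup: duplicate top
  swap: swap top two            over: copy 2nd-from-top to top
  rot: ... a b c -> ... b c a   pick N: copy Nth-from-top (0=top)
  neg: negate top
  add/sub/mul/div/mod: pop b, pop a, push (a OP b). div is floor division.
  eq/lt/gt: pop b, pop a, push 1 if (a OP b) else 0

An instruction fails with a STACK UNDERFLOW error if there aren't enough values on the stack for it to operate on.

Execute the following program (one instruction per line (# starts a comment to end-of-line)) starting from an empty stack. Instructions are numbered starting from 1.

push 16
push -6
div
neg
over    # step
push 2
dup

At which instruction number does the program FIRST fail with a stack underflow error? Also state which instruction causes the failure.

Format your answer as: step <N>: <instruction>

Step 1 ('push 16'): stack = [16], depth = 1
Step 2 ('push -6'): stack = [16, -6], depth = 2
Step 3 ('div'): stack = [-3], depth = 1
Step 4 ('neg'): stack = [3], depth = 1
Step 5 ('over'): needs 2 value(s) but depth is 1 — STACK UNDERFLOW

Answer: step 5: over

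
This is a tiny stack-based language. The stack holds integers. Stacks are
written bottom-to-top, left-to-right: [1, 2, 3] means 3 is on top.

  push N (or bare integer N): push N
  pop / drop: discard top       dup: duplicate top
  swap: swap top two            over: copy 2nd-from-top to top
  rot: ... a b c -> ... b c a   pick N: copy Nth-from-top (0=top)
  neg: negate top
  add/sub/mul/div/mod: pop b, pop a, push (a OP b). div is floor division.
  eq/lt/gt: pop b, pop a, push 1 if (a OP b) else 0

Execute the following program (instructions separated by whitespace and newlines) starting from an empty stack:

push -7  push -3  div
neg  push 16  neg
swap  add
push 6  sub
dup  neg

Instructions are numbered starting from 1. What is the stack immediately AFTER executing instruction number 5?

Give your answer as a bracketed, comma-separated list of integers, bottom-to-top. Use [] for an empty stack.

Answer: [-2, 16]

Derivation:
Step 1 ('push -7'): [-7]
Step 2 ('push -3'): [-7, -3]
Step 3 ('div'): [2]
Step 4 ('neg'): [-2]
Step 5 ('push 16'): [-2, 16]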